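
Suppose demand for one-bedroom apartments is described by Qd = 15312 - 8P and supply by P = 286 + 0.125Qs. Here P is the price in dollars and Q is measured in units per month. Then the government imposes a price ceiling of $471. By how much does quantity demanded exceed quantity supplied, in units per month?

10064

Rearranging supply gives Qs = 8P - 2288. In a free market, 15312 - 8P = 8P - 2288 gives the equilibrium P* = 1100, Q* = 6512.
Since 471 < 1100, the ceiling is binding.
At P = 471: Qd = 15312 - 8·471 = 11544 and Qs = 8·471 - 2288 = 1480.
Shortage = Qd - Qs = 11544 - 1480 = 10064.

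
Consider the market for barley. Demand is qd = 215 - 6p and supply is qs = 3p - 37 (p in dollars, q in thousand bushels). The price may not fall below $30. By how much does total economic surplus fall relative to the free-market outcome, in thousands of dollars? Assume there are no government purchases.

36

Without the control the market clears where 215 - 6p = 3p - 37, i.e. p* = 28 and q* = 47.
Since 30 > 28, the floor is binding.
At p = 30: qd = 215 - 6·30 = 35 and qs = 3·30 - 37 = 53.
Quantity traded falls to 35. At q = 35 the demand price is (215 - 35)/6 = 30 and the supply price is (37 + 35)/3 = 24.
Deadweight loss = ½ · (30 - 24) · (47 - 35) = ½ · 6 · 12 = 36.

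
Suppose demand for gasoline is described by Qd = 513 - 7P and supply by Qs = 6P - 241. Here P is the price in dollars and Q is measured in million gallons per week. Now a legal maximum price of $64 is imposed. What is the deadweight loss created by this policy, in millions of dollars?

0

Without the control the market clears where 513 - 7P = 6P - 241, i.e. P* = 58 and Q* = 107.
Since 64 is above P* = 58, the ceiling does not bind and the free-market outcome prevails.
Since the control does not bind, no trades are prevented and deadweight loss is zero.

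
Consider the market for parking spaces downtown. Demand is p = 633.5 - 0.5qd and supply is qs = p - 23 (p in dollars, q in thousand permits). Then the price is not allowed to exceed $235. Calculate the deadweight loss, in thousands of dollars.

Rearranging demand gives qd = 1267 - 2p. Setting quantity demanded equal to quantity supplied, 1267 - 2p = p - 23, gives p* = 430 and q* = 407.
Since 235 < 430, the ceiling is binding.
At p = 235: qd = 1267 - 2·235 = 797 and qs = 235 - 23 = 212.
Quantity traded falls to 212. At q = 212 the demand price is (1267 - 212)/2 = 527.5 and the supply price is 23 + 212 = 235.
Deadweight loss = ½ · (527.5 - 235) · (407 - 212) = ½ · 292.5 · 195 = 28518.75.

28518.75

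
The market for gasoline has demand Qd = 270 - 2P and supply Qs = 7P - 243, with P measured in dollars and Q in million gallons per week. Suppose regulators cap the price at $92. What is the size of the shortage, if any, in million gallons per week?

Equilibrium: 270 - 2P = 7P - 243, so 513 = 9P and P* = 57, Q* = 156.
The ceiling of 92 is above the equilibrium price 57, so it is not binding; the market clears at P* = 57, Q* = 156.
Since the control does not bind, there is no shortage.

0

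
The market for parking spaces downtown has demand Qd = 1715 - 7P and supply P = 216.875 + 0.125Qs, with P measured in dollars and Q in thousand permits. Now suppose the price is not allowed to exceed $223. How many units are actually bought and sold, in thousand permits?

Rearranging supply gives Qs = 8P - 1735. Without the control the market clears where 1715 - 7P = 8P - 1735, i.e. P* = 230 and Q* = 105.
Because the ceiling (223) lies below the market-clearing price, it is binding.
At P = 223: Qd = 1715 - 7·223 = 154 and Qs = 8·223 - 1735 = 49.
The quantity actually transacted is the short side, supply: 49.

49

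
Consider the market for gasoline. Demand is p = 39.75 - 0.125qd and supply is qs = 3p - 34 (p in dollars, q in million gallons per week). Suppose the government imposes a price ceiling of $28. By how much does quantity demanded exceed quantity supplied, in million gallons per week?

44

Rearranging demand gives qd = 318 - 8p. In a free market, 318 - 8p = 3p - 34 gives the equilibrium p* = 32, q* = 62.
Because the ceiling (28) lies below the market-clearing price, it is binding.
At p = 28: qd = 318 - 8·28 = 94 and qs = 3·28 - 34 = 50.
Shortage = qd - qs = 94 - 50 = 44.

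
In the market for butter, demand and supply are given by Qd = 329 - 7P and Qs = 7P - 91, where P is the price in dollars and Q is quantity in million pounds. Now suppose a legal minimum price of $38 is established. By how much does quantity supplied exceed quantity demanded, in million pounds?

Equilibrium: 329 - 7P = 7P - 91, so 420 = 14P and P* = 30, Q* = 119.
Since 38 > 30, the floor is binding.
At P = 38: Qd = 329 - 7·38 = 63 and Qs = 7·38 - 91 = 175.
Surplus = Qs - Qd = 175 - 63 = 112.

112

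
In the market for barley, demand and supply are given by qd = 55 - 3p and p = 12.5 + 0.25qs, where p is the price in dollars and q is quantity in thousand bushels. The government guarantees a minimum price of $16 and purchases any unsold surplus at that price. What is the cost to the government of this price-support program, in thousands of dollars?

Rearranging supply gives qs = 4p - 50. Without the control the market clears where 55 - 3p = 4p - 50, i.e. p* = 15 and q* = 10.
Because the floor (16) lies above the market-clearing price, it is binding.
At p = 16: qd = 55 - 3·16 = 7 and qs = 4·16 - 50 = 14.
Surplus = qs - qd = 7.
Government expenditure = surplus × support price = 7 × 16 = 112.

112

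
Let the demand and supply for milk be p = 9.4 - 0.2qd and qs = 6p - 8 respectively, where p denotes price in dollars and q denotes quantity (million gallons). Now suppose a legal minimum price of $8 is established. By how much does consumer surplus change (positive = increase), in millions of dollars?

-43.5

Rearranging demand gives qd = 47 - 5p. Equilibrium: 47 - 5p = 6p - 8, so 55 = 11p and p* = 5, q* = 22.
Because the floor (8) lies above the market-clearing price, it is binding.
At p = 8: qd = 47 - 5·8 = 7 and qs = 6·8 - 8 = 40.
Consumer surplus without the control is ½ · (9.4 - 5) · 22 = 48.4.
With the floor, consumers buy 7 units at 8, so CS = ½ · (9.4 - 8) · 7 = 4.9.
Change in consumer surplus = 4.9 - 48.4 = -43.5.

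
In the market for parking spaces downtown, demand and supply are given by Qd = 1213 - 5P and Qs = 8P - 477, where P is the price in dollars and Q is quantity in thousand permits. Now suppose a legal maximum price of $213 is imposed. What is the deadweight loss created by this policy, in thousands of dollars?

In a free market, 1213 - 5P = 8P - 477 gives the equilibrium P* = 130, Q* = 563.
Since 213 is above P* = 130, the ceiling does not bind and the free-market outcome prevails.
Since the control does not bind, no trades are prevented and deadweight loss is zero.

0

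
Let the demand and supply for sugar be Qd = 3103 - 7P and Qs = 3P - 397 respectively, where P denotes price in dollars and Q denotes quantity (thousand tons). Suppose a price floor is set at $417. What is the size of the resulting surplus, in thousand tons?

670

Without the control the market clears where 3103 - 7P = 3P - 397, i.e. P* = 350 and Q* = 653.
Since 417 > 350, the floor is binding.
At P = 417: Qd = 3103 - 7·417 = 184 and Qs = 3·417 - 397 = 854.
Surplus = Qs - Qd = 854 - 184 = 670.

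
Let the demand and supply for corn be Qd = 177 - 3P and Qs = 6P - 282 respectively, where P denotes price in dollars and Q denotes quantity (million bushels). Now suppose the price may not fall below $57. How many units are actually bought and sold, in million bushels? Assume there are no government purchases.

6

Without the control the market clears where 177 - 3P = 6P - 282, i.e. P* = 51 and Q* = 24.
Because the floor (57) lies above the market-clearing price, it is binding.
At P = 57: Qd = 177 - 3·57 = 6 and Qs = 6·57 - 282 = 60.
The quantity actually transacted is the short side, demand: 6.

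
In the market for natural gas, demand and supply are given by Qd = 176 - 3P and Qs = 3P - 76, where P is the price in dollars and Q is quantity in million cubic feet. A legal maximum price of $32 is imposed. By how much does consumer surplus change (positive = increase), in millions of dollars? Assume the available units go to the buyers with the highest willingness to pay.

In a free market, 176 - 3P = 3P - 76 gives the equilibrium P* = 42, Q* = 50.
The ceiling of 32 is below the equilibrium price 42, so it binds.
At P = 32: Qd = 176 - 3·32 = 80 and Qs = 3·32 - 76 = 20.
Consumer surplus without the control is ½ · (176/3 - 42) · 50 = 1250/3.
With the ceiling, 20 units are sold at 32 (assume they go to the highest-value buyers). The demand price at Q = 20 is 52, so CS = ½ · [(176/3 - 32) + (52 - 32)] · 20 = 1400/3.
Change in consumer surplus = 1400/3 - 1250/3 = 50.

50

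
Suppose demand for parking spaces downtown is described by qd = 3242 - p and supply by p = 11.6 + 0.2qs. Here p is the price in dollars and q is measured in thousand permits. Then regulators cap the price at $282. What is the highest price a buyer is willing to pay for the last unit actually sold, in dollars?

Rearranging supply gives qs = 5p - 58. Equilibrium: 3242 - p = 5p - 58, so 3300 = 6p and p* = 550, q* = 2692.
Since 282 < 550, the ceiling is binding.
At p = 282: qd = 3242 - 282 = 2960 and qs = 5·282 - 58 = 1352.
Only 1352 units reach the market. On the demand curve, the marginal buyer's willingness to pay at q = 1352 is (3242 - 1352) = 1890.

1890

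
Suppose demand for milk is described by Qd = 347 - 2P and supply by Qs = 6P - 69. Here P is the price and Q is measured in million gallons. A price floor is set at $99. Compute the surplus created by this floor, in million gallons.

376

Setting quantity demanded equal to quantity supplied, 347 - 2P = 6P - 69, gives P* = 52 and Q* = 243.
The floor of 99 is above the equilibrium price 52, so it binds.
At P = 99: Qd = 347 - 2·99 = 149 and Qs = 6·99 - 69 = 525.
Surplus = Qs - Qd = 525 - 149 = 376.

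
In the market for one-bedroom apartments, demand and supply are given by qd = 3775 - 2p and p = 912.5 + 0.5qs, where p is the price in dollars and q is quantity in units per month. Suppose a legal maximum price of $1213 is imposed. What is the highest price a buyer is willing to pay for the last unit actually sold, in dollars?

Rearranging supply gives qs = 2p - 1825. In a free market, 3775 - 2p = 2p - 1825 gives the equilibrium p* = 1400, q* = 975.
The ceiling of 1213 is below the equilibrium price 1400, so it binds.
At p = 1213: qd = 3775 - 2·1213 = 1349 and qs = 2·1213 - 1825 = 601.
Only 601 units reach the market. On the demand curve, the marginal buyer's willingness to pay at q = 601 is (3775 - 601)/2 = 1587.

1587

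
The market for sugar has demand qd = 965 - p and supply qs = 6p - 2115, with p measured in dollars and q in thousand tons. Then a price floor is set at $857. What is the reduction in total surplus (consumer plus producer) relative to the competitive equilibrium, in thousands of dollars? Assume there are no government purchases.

101435.25

Without the control the market clears where 965 - p = 6p - 2115, i.e. p* = 440 and q* = 525.
Since 857 > 440, the floor is binding.
At p = 857: qd = 965 - 857 = 108 and qs = 6·857 - 2115 = 3027.
Quantity traded falls to 108. At q = 108 the demand price is 965 - 108 = 857 and the supply price is (2115 + 108)/6 = 370.5.
Deadweight loss = ½ · (857 - 370.5) · (525 - 108) = ½ · 486.5 · 417 = 101435.25.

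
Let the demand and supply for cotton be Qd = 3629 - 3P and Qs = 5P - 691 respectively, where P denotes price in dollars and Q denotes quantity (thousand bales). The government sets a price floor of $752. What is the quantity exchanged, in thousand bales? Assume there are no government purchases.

1373

Equilibrium: 3629 - 3P = 5P - 691, so 4320 = 8P and P* = 540, Q* = 2009.
Because the floor (752) lies above the market-clearing price, it is binding.
At P = 752: Qd = 3629 - 3·752 = 1373 and Qs = 5·752 - 691 = 3069.
The quantity actually transacted is the short side, demand: 1373.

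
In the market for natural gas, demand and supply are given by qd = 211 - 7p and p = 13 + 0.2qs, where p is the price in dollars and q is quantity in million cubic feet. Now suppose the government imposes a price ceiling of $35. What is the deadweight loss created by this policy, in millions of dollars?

Rearranging supply gives qs = 5p - 65. Equilibrium: 211 - 7p = 5p - 65, so 276 = 12p and p* = 23, q* = 50.
The ceiling of 35 is above the equilibrium price 23, so it is not binding; the market clears at p* = 23, q* = 50.
Since the control does not bind, no trades are prevented and deadweight loss is zero.

0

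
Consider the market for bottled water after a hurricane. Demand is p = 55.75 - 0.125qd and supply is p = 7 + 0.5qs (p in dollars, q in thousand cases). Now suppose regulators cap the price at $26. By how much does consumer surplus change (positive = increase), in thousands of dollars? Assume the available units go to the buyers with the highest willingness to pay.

Rearranging demand gives qd = 446 - 8p; rearranging supply gives qs = 2p - 14. In a free market, 446 - 8p = 2p - 14 gives the equilibrium p* = 46, q* = 78.
Because the ceiling (26) lies below the market-clearing price, it is binding.
At p = 26: qd = 446 - 8·26 = 238 and qs = 2·26 - 14 = 38.
Consumer surplus without the control is ½ · (55.75 - 46) · 78 = 380.25.
With the ceiling, 38 units are sold at 26 (assume they go to the highest-value buyers). The demand price at q = 38 is 51, so CS = ½ · [(55.75 - 26) + (51 - 26)] · 38 = 1040.25.
Change in consumer surplus = 1040.25 - 380.25 = 660.

660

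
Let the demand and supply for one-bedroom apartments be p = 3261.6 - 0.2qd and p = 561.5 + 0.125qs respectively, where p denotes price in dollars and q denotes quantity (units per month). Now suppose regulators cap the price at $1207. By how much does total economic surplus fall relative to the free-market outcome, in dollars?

1606269.6

Rearranging demand gives qd = 16308 - 5p; rearranging supply gives qs = 8p - 4492. Setting quantity demanded equal to quantity supplied, 16308 - 5p = 8p - 4492, gives p* = 1600 and q* = 8308.
Because the ceiling (1207) lies below the market-clearing price, it is binding.
At p = 1207: qd = 16308 - 5·1207 = 10273 and qs = 8·1207 - 4492 = 5164.
Quantity traded falls to 5164. At q = 5164 the demand price is (16308 - 5164)/5 = 2228.8 and the supply price is (4492 + 5164)/8 = 1207.
Deadweight loss = ½ · (2228.8 - 1207) · (8308 - 5164) = ½ · 1021.8 · 3144 = 1606269.6.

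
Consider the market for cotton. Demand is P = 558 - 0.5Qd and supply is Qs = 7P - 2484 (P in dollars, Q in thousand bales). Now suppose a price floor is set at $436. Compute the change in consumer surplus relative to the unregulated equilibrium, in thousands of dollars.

-10080

Rearranging demand gives Qd = 1116 - 2P. In a free market, 1116 - 2P = 7P - 2484 gives the equilibrium P* = 400, Q* = 316.
The floor of 436 is above the equilibrium price 400, so it binds.
At P = 436: Qd = 1116 - 2·436 = 244 and Qs = 7·436 - 2484 = 568.
Consumer surplus without the control is ½ · (558 - 400) · 316 = 24964.
With the floor, consumers buy 244 units at 436, so CS = ½ · (558 - 436) · 244 = 14884.
Change in consumer surplus = 14884 - 24964 = -10080.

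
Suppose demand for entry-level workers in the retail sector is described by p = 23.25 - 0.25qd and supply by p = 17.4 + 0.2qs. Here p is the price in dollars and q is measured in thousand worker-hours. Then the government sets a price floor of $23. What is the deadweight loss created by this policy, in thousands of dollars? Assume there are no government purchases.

Rearranging demand gives qd = 93 - 4p; rearranging supply gives qs = 5p - 87. Equilibrium: 93 - 4p = 5p - 87, so 180 = 9p and p* = 20, q* = 13.
The floor of 23 is above the equilibrium price 20, so it binds.
At p = 23: qd = 93 - 4·23 = 1 and qs = 5·23 - 87 = 28.
Quantity traded falls to 1. At q = 1 the demand price is (93 - 1)/4 = 23 and the supply price is (87 + 1)/5 = 17.6.
Deadweight loss = ½ · (23 - 17.6) · (13 - 1) = ½ · 5.4 · 12 = 32.4.

32.4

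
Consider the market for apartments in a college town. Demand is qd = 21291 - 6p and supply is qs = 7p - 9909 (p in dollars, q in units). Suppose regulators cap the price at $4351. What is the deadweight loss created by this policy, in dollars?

In a free market, 21291 - 6p = 7p - 9909 gives the equilibrium p* = 2400, q* = 6891.
Since 4351 is above p* = 2400, the ceiling does not bind and the free-market outcome prevails.
Since the control does not bind, no trades are prevented and deadweight loss is zero.

0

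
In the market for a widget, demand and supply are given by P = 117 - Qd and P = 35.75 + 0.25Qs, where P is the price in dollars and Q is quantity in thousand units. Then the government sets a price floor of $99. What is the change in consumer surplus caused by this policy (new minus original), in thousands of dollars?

-1950.5

Rearranging demand gives Qd = 117 - P; rearranging supply gives Qs = 4P - 143. Equilibrium: 117 - P = 4P - 143, so 260 = 5P and P* = 52, Q* = 65.
The floor of 99 is above the equilibrium price 52, so it binds.
At P = 99: Qd = 117 - 99 = 18 and Qs = 4·99 - 143 = 253.
Consumer surplus without the control is ½ · (117 - 52) · 65 = 2112.5.
With the floor, consumers buy 18 units at 99, so CS = ½ · (117 - 99) · 18 = 162.
Change in consumer surplus = 162 - 2112.5 = -1950.5.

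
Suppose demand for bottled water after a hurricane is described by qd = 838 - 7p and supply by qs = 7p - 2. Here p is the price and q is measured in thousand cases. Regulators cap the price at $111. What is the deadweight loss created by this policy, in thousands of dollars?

Without the control the market clears where 838 - 7p = 7p - 2, i.e. p* = 60 and q* = 418.
The ceiling of 111 is above the equilibrium price 60, so it is not binding; the market clears at p* = 60, q* = 418.
Since the control does not bind, no trades are prevented and deadweight loss is zero.

0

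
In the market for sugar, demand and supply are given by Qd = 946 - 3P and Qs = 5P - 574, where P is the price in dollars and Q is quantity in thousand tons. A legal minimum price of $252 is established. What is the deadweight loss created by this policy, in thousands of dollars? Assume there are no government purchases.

Setting quantity demanded equal to quantity supplied, 946 - 3P = 5P - 574, gives P* = 190 and Q* = 376.
The floor of 252 is above the equilibrium price 190, so it binds.
At P = 252: Qd = 946 - 3·252 = 190 and Qs = 5·252 - 574 = 686.
Quantity traded falls to 190. At Q = 190 the demand price is (946 - 190)/3 = 252 and the supply price is (574 + 190)/5 = 152.8.
Deadweight loss = ½ · (252 - 152.8) · (376 - 190) = ½ · 99.2 · 186 = 9225.6.

9225.6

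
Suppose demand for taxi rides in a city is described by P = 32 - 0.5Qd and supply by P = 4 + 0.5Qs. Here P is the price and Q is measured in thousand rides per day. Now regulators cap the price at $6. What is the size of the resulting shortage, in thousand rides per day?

Rearranging demand gives Qd = 64 - 2P; rearranging supply gives Qs = 2P - 8. Setting quantity demanded equal to quantity supplied, 64 - 2P = 2P - 8, gives P* = 18 and Q* = 28.
The ceiling of 6 is below the equilibrium price 18, so it binds.
At P = 6: Qd = 64 - 2·6 = 52 and Qs = 2·6 - 8 = 4.
Shortage = Qd - Qs = 52 - 4 = 48.

48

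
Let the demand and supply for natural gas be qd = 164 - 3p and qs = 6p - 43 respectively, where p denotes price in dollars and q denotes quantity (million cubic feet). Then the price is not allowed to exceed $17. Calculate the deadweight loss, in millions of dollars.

In a free market, 164 - 3p = 6p - 43 gives the equilibrium p* = 23, q* = 95.
The ceiling of 17 is below the equilibrium price 23, so it binds.
At p = 17: qd = 164 - 3·17 = 113 and qs = 6·17 - 43 = 59.
Quantity traded falls to 59. At q = 59 the demand price is (164 - 59)/3 = 35 and the supply price is (43 + 59)/6 = 17.
Deadweight loss = ½ · (35 - 17) · (95 - 59) = ½ · 18 · 36 = 324.

324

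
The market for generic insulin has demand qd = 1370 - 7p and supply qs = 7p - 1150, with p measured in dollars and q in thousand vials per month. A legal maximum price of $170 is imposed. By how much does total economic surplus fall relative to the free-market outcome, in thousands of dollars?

Setting quantity demanded equal to quantity supplied, 1370 - 7p = 7p - 1150, gives p* = 180 and q* = 110.
Since 170 < 180, the ceiling is binding.
At p = 170: qd = 1370 - 7·170 = 180 and qs = 7·170 - 1150 = 40.
Quantity traded falls to 40. At q = 40 the demand price is (1370 - 40)/7 = 190 and the supply price is (1150 + 40)/7 = 170.
Deadweight loss = ½ · (190 - 170) · (110 - 40) = ½ · 20 · 70 = 700.

700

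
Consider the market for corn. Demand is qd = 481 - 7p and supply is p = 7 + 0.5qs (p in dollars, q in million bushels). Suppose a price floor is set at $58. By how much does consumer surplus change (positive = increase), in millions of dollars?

Rearranging supply gives qs = 2p - 14. Equilibrium: 481 - 7p = 2p - 14, so 495 = 9p and p* = 55, q* = 96.
Since 58 > 55, the floor is binding.
At p = 58: qd = 481 - 7·58 = 75 and qs = 2·58 - 14 = 102.
Consumer surplus without the control is ½ · (481/7 - 55) · 96 = 4608/7.
With the floor, consumers buy 75 units at 58, so CS = ½ · (481/7 - 58) · 75 = 5625/14.
Change in consumer surplus = 5625/14 - 4608/7 = -256.5.

-256.5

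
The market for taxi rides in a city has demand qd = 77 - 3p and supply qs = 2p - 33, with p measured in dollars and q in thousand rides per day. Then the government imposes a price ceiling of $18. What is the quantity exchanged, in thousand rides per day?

Equilibrium: 77 - 3p = 2p - 33, so 110 = 5p and p* = 22, q* = 11.
Since 18 < 22, the ceiling is binding.
At p = 18: qd = 77 - 3·18 = 23 and qs = 2·18 - 33 = 3.
The quantity actually transacted is the short side, supply: 3.

3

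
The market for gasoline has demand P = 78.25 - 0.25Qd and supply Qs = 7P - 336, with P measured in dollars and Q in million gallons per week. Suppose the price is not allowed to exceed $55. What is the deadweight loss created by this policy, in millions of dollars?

Rearranging demand gives Qd = 313 - 4P. Without the control the market clears where 313 - 4P = 7P - 336, i.e. P* = 59 and Q* = 77.
Because the ceiling (55) lies below the market-clearing price, it is binding.
At P = 55: Qd = 313 - 4·55 = 93 and Qs = 7·55 - 336 = 49.
Quantity traded falls to 49. At Q = 49 the demand price is (313 - 49)/4 = 66 and the supply price is (336 + 49)/7 = 55.
Deadweight loss = ½ · (66 - 55) · (77 - 49) = ½ · 11 · 28 = 154.

154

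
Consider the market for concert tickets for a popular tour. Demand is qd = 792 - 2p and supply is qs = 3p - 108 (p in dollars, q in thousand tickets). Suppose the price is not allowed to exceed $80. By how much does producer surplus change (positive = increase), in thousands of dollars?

Equilibrium: 792 - 2p = 3p - 108, so 900 = 5p and p* = 180, q* = 432.
Because the ceiling (80) lies below the market-clearing price, it is binding.
At p = 80: qd = 792 - 2·80 = 632 and qs = 3·80 - 108 = 132.
Producer surplus without the control is ½ · (180 - 36) · 432 = 31104.
With the ceiling, producers sell 132 units at 80, so PS = ½ · (80 - 36) · 132 = 2904.
Change in producer surplus = 2904 - 31104 = -28200.

-28200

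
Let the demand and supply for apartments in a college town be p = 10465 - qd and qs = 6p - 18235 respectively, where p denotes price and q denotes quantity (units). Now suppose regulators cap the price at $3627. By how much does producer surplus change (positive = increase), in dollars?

Rearranging demand gives qd = 10465 - p. Without the control the market clears where 10465 - p = 6p - 18235, i.e. p* = 4100 and q* = 6365.
The ceiling of 3627 is below the equilibrium price 4100, so it binds.
At p = 3627: qd = 10465 - 3627 = 6838 and qs = 6·3627 - 18235 = 3527.
Producer surplus without the control is ½ · (4100 - 18235/6) · 6365 = 40513225/12.
With the ceiling, producers sell 3527 units at 3627, so PS = ½ · (3627 - 18235/6) · 3527 = 12439729/12.
Change in producer surplus = 12439729/12 - 40513225/12 = -2339458.

-2339458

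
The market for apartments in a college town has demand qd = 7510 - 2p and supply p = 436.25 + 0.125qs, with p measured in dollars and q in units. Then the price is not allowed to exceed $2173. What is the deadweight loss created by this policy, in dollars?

0

Rearranging supply gives qs = 8p - 3490. Setting quantity demanded equal to quantity supplied, 7510 - 2p = 8p - 3490, gives p* = 1100 and q* = 5310.
The ceiling of 2173 is above the equilibrium price 1100, so it is not binding; the market clears at p* = 1100, q* = 5310.
Since the control does not bind, no trades are prevented and deadweight loss is zero.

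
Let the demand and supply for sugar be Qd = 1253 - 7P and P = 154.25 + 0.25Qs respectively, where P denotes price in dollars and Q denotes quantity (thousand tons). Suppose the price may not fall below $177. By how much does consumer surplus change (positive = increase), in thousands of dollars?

-269.5

Rearranging supply gives Qs = 4P - 617. Setting quantity demanded equal to quantity supplied, 1253 - 7P = 4P - 617, gives P* = 170 and Q* = 63.
The floor of 177 is above the equilibrium price 170, so it binds.
At P = 177: Qd = 1253 - 7·177 = 14 and Qs = 4·177 - 617 = 91.
Consumer surplus without the control is ½ · (179 - 170) · 63 = 283.5.
With the floor, consumers buy 14 units at 177, so CS = ½ · (179 - 177) · 14 = 14.
Change in consumer surplus = 14 - 283.5 = -269.5.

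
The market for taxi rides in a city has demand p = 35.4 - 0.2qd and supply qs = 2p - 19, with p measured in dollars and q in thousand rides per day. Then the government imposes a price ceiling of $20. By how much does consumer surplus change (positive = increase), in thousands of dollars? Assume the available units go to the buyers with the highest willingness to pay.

Rearranging demand gives qd = 177 - 5p. In a free market, 177 - 5p = 2p - 19 gives the equilibrium p* = 28, q* = 37.
Since 20 < 28, the ceiling is binding.
At p = 20: qd = 177 - 5·20 = 77 and qs = 2·20 - 19 = 21.
Consumer surplus without the control is ½ · (35.4 - 28) · 37 = 136.9.
With the ceiling, 21 units are sold at 20 (assume they go to the highest-value buyers). The demand price at q = 21 is 31.2, so CS = ½ · [(35.4 - 20) + (31.2 - 20)] · 21 = 279.3.
Change in consumer surplus = 279.3 - 136.9 = 142.4.

142.4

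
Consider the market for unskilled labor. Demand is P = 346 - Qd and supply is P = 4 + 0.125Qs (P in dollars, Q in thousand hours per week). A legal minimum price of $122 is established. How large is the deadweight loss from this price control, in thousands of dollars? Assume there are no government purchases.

3600

Rearranging demand gives Qd = 346 - P; rearranging supply gives Qs = 8P - 32. Equilibrium: 346 - P = 8P - 32, so 378 = 9P and P* = 42, Q* = 304.
Since 122 > 42, the floor is binding.
At P = 122: Qd = 346 - 122 = 224 and Qs = 8·122 - 32 = 944.
Quantity traded falls to 224. At Q = 224 the demand price is 346 - 224 = 122 and the supply price is (32 + 224)/8 = 32.
Deadweight loss = ½ · (122 - 32) · (304 - 224) = ½ · 90 · 80 = 3600.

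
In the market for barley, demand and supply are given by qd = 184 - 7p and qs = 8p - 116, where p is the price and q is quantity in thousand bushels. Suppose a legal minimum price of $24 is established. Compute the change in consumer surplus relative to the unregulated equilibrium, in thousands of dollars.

Without the control the market clears where 184 - 7p = 8p - 116, i.e. p* = 20 and q* = 44.
Since 24 > 20, the floor is binding.
At p = 24: qd = 184 - 7·24 = 16 and qs = 8·24 - 116 = 76.
Consumer surplus without the control is ½ · (184/7 - 20) · 44 = 968/7.
With the floor, consumers buy 16 units at 24, so CS = ½ · (184/7 - 24) · 16 = 128/7.
Change in consumer surplus = 128/7 - 968/7 = -120.

-120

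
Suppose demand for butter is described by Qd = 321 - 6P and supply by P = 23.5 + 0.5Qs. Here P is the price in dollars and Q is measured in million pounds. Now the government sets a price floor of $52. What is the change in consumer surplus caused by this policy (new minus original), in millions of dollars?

Rearranging supply gives Qs = 2P - 47. Equilibrium: 321 - 6P = 2P - 47, so 368 = 8P and P* = 46, Q* = 45.
Because the floor (52) lies above the market-clearing price, it is binding.
At P = 52: Qd = 321 - 6·52 = 9 and Qs = 2·52 - 47 = 57.
Consumer surplus without the control is ½ · (53.5 - 46) · 45 = 168.75.
With the floor, consumers buy 9 units at 52, so CS = ½ · (53.5 - 52) · 9 = 6.75.
Change in consumer surplus = 6.75 - 168.75 = -162.

-162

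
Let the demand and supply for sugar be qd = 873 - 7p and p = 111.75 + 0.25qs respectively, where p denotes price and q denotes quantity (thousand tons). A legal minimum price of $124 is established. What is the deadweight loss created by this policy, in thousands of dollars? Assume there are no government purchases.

Rearranging supply gives qs = 4p - 447. Equilibrium: 873 - 7p = 4p - 447, so 1320 = 11p and p* = 120, q* = 33.
Because the floor (124) lies above the market-clearing price, it is binding.
At p = 124: qd = 873 - 7·124 = 5 and qs = 4·124 - 447 = 49.
Quantity traded falls to 5. At q = 5 the demand price is (873 - 5)/7 = 124 and the supply price is (447 + 5)/4 = 113.
Deadweight loss = ½ · (124 - 113) · (33 - 5) = ½ · 11 · 28 = 154.

154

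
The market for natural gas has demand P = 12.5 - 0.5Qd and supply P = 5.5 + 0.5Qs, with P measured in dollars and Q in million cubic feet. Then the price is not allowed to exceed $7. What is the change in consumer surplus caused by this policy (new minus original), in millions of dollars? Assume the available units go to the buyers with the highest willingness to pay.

Rearranging demand gives Qd = 25 - 2P; rearranging supply gives Qs = 2P - 11. Setting quantity demanded equal to quantity supplied, 25 - 2P = 2P - 11, gives P* = 9 and Q* = 7.
The ceiling of 7 is below the equilibrium price 9, so it binds.
At P = 7: Qd = 25 - 2·7 = 11 and Qs = 2·7 - 11 = 3.
Consumer surplus without the control is ½ · (12.5 - 9) · 7 = 12.25.
With the ceiling, 3 units are sold at 7 (assume they go to the highest-value buyers). The demand price at Q = 3 is 11, so CS = ½ · [(12.5 - 7) + (11 - 7)] · 3 = 14.25.
Change in consumer surplus = 14.25 - 12.25 = 2.

2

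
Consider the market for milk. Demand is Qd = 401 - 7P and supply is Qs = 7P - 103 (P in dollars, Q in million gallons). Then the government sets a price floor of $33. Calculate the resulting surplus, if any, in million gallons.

Setting quantity demanded equal to quantity supplied, 401 - 7P = 7P - 103, gives P* = 36 and Q* = 149.
Since 33 is below P* = 36, the floor does not bind and the free-market outcome prevails.
Since the control does not bind, there is no surplus.

0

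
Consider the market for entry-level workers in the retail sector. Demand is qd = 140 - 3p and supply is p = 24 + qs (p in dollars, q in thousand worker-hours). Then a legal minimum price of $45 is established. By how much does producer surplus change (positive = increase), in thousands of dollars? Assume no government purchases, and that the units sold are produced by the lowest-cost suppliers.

Rearranging supply gives qs = p - 24. Setting quantity demanded equal to quantity supplied, 140 - 3p = p - 24, gives p* = 41 and q* = 17.
Since 45 > 41, the floor is binding.
At p = 45: qd = 140 - 3·45 = 5 and qs = 45 - 24 = 21.
Producer surplus without the control is ½ · (41 - 24) · 17 = 144.5.
With the floor, 5 units are sold at 45. The supply price at q = 5 is 29, so PS = ½ · [(45 - 24) + (45 - 29)] · 5 = 92.5.
Change in producer surplus = 92.5 - 144.5 = -52.

-52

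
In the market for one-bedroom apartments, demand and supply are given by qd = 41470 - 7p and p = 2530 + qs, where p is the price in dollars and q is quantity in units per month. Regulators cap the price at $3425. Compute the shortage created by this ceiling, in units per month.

Rearranging supply gives qs = p - 2530. In a free market, 41470 - 7p = p - 2530 gives the equilibrium p* = 5500, q* = 2970.
Since 3425 < 5500, the ceiling is binding.
At p = 3425: qd = 41470 - 7·3425 = 17495 and qs = 3425 - 2530 = 895.
Shortage = qd - qs = 17495 - 895 = 16600.

16600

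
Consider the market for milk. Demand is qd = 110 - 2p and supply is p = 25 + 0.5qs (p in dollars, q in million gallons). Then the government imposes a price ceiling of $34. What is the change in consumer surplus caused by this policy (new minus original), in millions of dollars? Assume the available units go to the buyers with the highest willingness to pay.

Rearranging supply gives qs = 2p - 50. In a free market, 110 - 2p = 2p - 50 gives the equilibrium p* = 40, q* = 30.
The ceiling of 34 is below the equilibrium price 40, so it binds.
At p = 34: qd = 110 - 2·34 = 42 and qs = 2·34 - 50 = 18.
Consumer surplus without the control is ½ · (55 - 40) · 30 = 225.
With the ceiling, 18 units are sold at 34 (assume they go to the highest-value buyers). The demand price at q = 18 is 46, so CS = ½ · [(55 - 34) + (46 - 34)] · 18 = 297.
Change in consumer surplus = 297 - 225 = 72.

72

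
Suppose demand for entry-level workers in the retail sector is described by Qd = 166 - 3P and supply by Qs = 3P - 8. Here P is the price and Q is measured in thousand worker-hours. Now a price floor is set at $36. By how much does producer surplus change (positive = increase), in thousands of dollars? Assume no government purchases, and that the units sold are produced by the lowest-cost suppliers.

Equilibrium: 166 - 3P = 3P - 8, so 174 = 6P and P* = 29, Q* = 79.
The floor of 36 is above the equilibrium price 29, so it binds.
At P = 36: Qd = 166 - 3·36 = 58 and Qs = 3·36 - 8 = 100.
Producer surplus without the control is ½ · (29 - 8/3) · 79 = 6241/6.
With the floor, 58 units are sold at 36. The supply price at Q = 58 is 22, so PS = ½ · [(36 - 8/3) + (36 - 22)] · 58 = 4118/3.
Change in producer surplus = 4118/3 - 6241/6 = 332.5.

332.5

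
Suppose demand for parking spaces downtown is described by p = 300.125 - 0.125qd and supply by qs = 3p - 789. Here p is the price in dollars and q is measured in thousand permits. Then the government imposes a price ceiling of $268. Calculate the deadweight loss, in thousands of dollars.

Rearranging demand gives qd = 2401 - 8p. Equilibrium: 2401 - 8p = 3p - 789, so 3190 = 11p and p* = 290, q* = 81.
Since 268 < 290, the ceiling is binding.
At p = 268: qd = 2401 - 8·268 = 257 and qs = 3·268 - 789 = 15.
Quantity traded falls to 15. At q = 15 the demand price is (2401 - 15)/8 = 298.25 and the supply price is (789 + 15)/3 = 268.
Deadweight loss = ½ · (298.25 - 268) · (81 - 15) = ½ · 30.25 · 66 = 998.25.

998.25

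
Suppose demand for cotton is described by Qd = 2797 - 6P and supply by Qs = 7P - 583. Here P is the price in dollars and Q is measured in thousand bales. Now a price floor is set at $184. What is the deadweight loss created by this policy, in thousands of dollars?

0

Without the control the market clears where 2797 - 6P = 7P - 583, i.e. P* = 260 and Q* = 1237.
The floor of 184 is below the equilibrium price 260, so it is not binding; the market clears at P* = 260, Q* = 1237.
Since the control does not bind, no trades are prevented and deadweight loss is zero.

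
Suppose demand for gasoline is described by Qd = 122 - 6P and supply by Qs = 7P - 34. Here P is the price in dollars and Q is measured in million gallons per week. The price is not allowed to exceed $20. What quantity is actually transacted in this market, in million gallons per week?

50

Equilibrium: 122 - 6P = 7P - 34, so 156 = 13P and P* = 12, Q* = 50.
Since 20 is above P* = 12, the ceiling does not bind and the free-market outcome prevails.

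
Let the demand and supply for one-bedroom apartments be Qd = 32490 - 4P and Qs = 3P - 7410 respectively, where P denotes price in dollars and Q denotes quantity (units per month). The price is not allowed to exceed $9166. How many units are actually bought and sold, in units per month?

9690

In a free market, 32490 - 4P = 3P - 7410 gives the equilibrium P* = 5700, Q* = 9690.
The ceiling of 9166 is above the equilibrium price 5700, so it is not binding; the market clears at P* = 5700, Q* = 9690.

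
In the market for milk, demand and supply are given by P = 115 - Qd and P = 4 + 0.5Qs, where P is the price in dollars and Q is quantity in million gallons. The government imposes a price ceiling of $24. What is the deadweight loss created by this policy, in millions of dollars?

867

Rearranging demand gives Qd = 115 - P; rearranging supply gives Qs = 2P - 8. In a free market, 115 - P = 2P - 8 gives the equilibrium P* = 41, Q* = 74.
Since 24 < 41, the ceiling is binding.
At P = 24: Qd = 115 - 24 = 91 and Qs = 2·24 - 8 = 40.
Quantity traded falls to 40. At Q = 40 the demand price is 115 - 40 = 75 and the supply price is (8 + 40)/2 = 24.
Deadweight loss = ½ · (75 - 24) · (74 - 40) = ½ · 51 · 34 = 867.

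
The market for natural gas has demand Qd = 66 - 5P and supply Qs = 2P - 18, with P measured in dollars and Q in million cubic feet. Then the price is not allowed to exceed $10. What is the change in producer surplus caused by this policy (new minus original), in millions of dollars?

-8

Equilibrium: 66 - 5P = 2P - 18, so 84 = 7P and P* = 12, Q* = 6.
Because the ceiling (10) lies below the market-clearing price, it is binding.
At P = 10: Qd = 66 - 5·10 = 16 and Qs = 2·10 - 18 = 2.
Producer surplus without the control is ½ · (12 - 9) · 6 = 9.
With the ceiling, producers sell 2 units at 10, so PS = ½ · (10 - 9) · 2 = 1.
Change in producer surplus = 1 - 9 = -8.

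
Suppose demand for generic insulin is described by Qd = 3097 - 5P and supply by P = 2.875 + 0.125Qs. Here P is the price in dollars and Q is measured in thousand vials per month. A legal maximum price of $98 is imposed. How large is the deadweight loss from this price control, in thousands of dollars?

209705.6

Rearranging supply gives Qs = 8P - 23. In a free market, 3097 - 5P = 8P - 23 gives the equilibrium P* = 240, Q* = 1897.
The ceiling of 98 is below the equilibrium price 240, so it binds.
At P = 98: Qd = 3097 - 5·98 = 2607 and Qs = 8·98 - 23 = 761.
Quantity traded falls to 761. At Q = 761 the demand price is (3097 - 761)/5 = 467.2 and the supply price is (23 + 761)/8 = 98.
Deadweight loss = ½ · (467.2 - 98) · (1897 - 761) = ½ · 369.2 · 1136 = 209705.6.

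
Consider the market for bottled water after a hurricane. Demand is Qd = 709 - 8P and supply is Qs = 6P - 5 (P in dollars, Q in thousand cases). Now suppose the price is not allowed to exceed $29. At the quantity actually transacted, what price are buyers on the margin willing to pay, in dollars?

67.5

Setting quantity demanded equal to quantity supplied, 709 - 8P = 6P - 5, gives P* = 51 and Q* = 301.
Because the ceiling (29) lies below the market-clearing price, it is binding.
At P = 29: Qd = 709 - 8·29 = 477 and Qs = 6·29 - 5 = 169.
Only 169 units reach the market. On the demand curve, the marginal buyer's willingness to pay at Q = 169 is (709 - 169)/8 = 67.5.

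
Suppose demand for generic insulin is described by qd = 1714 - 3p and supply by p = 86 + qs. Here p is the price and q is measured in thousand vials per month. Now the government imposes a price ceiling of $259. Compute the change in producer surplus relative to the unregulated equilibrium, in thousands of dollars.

Rearranging supply gives qs = p - 86. Without the control the market clears where 1714 - 3p = p - 86, i.e. p* = 450 and q* = 364.
The ceiling of 259 is below the equilibrium price 450, so it binds.
At p = 259: qd = 1714 - 3·259 = 937 and qs = 259 - 86 = 173.
Producer surplus without the control is ½ · (450 - 86) · 364 = 66248.
With the ceiling, producers sell 173 units at 259, so PS = ½ · (259 - 86) · 173 = 14964.5.
Change in producer surplus = 14964.5 - 66248 = -51283.5.

-51283.5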